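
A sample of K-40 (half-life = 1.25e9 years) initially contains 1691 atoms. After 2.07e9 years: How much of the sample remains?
N = N₀(1/2)^(t/t½) = 536.6 atoms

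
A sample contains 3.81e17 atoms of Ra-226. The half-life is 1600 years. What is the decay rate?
A = λN = 1.651e14 decays/year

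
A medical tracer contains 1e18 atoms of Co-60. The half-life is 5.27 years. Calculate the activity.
A = λN = 1.315e17 decays/year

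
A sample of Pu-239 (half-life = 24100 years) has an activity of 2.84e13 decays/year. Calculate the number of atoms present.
N = A/λ = 9.874e17 atoms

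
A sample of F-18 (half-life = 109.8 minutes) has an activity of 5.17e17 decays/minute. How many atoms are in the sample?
N = A/λ = 8.19e19 atoms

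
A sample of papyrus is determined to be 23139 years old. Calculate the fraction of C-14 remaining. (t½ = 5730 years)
N/N₀ = (1/2)^(t/t½) = 0.06087 = 6.09%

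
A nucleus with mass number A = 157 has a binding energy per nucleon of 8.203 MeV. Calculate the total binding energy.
B.E. = 8.203 × 157 = 1288 MeV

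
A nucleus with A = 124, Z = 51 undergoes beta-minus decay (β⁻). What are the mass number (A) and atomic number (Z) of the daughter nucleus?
Daughter: A = 124, Z = 52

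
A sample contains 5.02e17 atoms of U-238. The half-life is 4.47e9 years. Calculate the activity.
A = λN = 7.784e7 decays/year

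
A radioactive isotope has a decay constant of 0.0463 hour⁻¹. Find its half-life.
t½ = ln(2)/λ = 14.97 hours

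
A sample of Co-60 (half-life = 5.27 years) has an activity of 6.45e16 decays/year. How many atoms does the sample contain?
N = A/λ = 4.904e17 atoms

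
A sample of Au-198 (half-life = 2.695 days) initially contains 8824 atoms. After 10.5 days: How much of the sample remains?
N = N₀(1/2)^(t/t½) = 592.7 atoms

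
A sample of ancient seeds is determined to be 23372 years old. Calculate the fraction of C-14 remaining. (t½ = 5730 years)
N/N₀ = (1/2)^(t/t½) = 0.05917 = 5.92%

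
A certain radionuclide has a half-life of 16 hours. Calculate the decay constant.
λ = ln(2)/t½ = 0.04332 hour⁻¹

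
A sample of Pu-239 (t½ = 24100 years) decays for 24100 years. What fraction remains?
N/N₀ = (1/2)^(t/t½) = 0.5 = 50%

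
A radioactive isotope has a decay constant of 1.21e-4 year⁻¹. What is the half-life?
t½ = ln(2)/λ = 5728 years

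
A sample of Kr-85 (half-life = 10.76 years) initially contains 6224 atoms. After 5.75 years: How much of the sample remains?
N = N₀(1/2)^(t/t½) = 4297 atoms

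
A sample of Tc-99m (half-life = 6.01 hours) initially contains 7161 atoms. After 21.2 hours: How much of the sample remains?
N = N₀(1/2)^(t/t½) = 621 atoms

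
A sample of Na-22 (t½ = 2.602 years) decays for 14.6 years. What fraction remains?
N/N₀ = (1/2)^(t/t½) = 0.02046 = 2.05%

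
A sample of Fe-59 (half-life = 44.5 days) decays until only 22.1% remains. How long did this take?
t = t½ × log₂(N₀/N) = 96.92 days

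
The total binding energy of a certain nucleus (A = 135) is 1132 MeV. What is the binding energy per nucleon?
B.E./A = 1132/135 = 8.385 MeV/nucleon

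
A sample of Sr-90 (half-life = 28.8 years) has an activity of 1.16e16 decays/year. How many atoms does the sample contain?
N = A/λ = 4.82e17 atoms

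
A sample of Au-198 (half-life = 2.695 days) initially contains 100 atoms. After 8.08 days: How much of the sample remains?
N = N₀(1/2)^(t/t½) = 12.52 atoms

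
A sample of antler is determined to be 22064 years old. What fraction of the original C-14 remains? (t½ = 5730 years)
N/N₀ = (1/2)^(t/t½) = 0.06932 = 6.93%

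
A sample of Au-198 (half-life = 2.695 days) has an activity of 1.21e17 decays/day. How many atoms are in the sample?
N = A/λ = 4.705e17 atoms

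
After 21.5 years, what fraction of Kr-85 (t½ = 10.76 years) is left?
N/N₀ = (1/2)^(t/t½) = 0.2503 = 25%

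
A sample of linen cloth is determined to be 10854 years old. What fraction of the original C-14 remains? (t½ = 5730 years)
N/N₀ = (1/2)^(t/t½) = 0.269 = 26.9%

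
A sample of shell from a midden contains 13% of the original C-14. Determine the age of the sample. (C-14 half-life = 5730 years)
Age = t½ × log₂(1/ratio) = 16870 years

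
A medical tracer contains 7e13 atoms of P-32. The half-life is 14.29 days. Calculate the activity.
A = λN = 3.395e12 decays/day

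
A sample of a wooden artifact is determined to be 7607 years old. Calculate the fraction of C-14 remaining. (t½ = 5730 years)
N/N₀ = (1/2)^(t/t½) = 0.3984 = 39.8%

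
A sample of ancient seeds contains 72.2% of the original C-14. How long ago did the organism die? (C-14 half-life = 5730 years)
Age = t½ × log₂(1/ratio) = 2693 years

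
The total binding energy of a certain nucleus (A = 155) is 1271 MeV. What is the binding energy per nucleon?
B.E./A = 1271/155 = 8.2 MeV/nucleon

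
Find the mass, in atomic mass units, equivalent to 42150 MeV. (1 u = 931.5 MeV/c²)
m = E/c² = 45.25 u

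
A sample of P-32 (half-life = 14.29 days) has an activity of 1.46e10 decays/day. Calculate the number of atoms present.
N = A/λ = 3.01e11 atoms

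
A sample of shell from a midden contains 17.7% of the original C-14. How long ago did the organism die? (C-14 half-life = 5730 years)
Age = t½ × log₂(1/ratio) = 14310 years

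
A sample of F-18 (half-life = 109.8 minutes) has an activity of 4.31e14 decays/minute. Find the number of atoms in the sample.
N = A/λ = 6.827e16 atoms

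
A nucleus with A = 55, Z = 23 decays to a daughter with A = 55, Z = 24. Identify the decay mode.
ΔA = 0, ΔZ = +1 ⇒ beta-minus decay (β⁻)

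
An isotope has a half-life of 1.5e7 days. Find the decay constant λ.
λ = ln(2)/t½ = 4.621e-8 day⁻¹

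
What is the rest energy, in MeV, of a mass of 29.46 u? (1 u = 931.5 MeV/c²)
E = mc² = 27440 MeV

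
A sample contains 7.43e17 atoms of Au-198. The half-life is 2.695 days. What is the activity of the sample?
A = λN = 1.911e17 decays/day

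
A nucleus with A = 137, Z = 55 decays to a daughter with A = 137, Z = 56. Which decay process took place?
ΔA = 0, ΔZ = +1 ⇒ beta-minus decay (β⁻)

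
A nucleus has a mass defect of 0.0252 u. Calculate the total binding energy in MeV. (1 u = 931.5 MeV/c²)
B.E. = Δm × 931.5 = 23.47 MeV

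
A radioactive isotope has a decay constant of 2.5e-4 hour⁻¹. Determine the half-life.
t½ = ln(2)/λ = 2773 hours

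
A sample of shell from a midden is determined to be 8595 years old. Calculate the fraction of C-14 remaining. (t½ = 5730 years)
N/N₀ = (1/2)^(t/t½) = 0.3536 = 35.4%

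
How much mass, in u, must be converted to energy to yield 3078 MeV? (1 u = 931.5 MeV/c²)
m = E/c² = 3.304 u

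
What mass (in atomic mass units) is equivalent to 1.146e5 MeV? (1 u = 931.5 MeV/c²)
m = E/c² = 123 u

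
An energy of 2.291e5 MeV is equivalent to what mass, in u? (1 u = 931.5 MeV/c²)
m = E/c² = 245.9 u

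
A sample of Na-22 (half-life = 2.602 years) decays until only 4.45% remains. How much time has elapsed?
t = t½ × log₂(N₀/N) = 11.68 years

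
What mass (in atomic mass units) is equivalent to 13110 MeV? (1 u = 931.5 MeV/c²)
m = E/c² = 14.07 u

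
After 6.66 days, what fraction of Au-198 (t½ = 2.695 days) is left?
N/N₀ = (1/2)^(t/t½) = 0.1803 = 18%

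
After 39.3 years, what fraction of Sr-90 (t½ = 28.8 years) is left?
N/N₀ = (1/2)^(t/t½) = 0.3883 = 38.8%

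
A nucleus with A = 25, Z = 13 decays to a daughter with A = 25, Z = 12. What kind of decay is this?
ΔA = 0, ΔZ = -1 ⇒ beta-plus decay (β⁺) or electron capture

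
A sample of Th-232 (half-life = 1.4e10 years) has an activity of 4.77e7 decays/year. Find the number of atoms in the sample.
N = A/λ = 9.634e17 atoms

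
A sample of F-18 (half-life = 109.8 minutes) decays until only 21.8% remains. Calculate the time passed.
t = t½ × log₂(N₀/N) = 241.3 minutes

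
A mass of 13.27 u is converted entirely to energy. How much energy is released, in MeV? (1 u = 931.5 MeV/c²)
E = mc² = 12360 MeV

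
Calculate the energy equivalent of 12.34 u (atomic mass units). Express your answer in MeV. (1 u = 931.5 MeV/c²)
E = mc² = 11490 MeV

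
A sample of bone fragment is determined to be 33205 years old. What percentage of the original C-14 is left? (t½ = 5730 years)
N/N₀ = (1/2)^(t/t½) = 0.01801 = 1.8%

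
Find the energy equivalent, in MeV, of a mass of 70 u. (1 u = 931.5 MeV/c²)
E = mc² = 65200 MeV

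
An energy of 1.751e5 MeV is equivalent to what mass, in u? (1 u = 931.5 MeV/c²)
m = E/c² = 188 u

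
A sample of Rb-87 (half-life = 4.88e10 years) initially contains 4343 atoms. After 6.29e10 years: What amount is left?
N = N₀(1/2)^(t/t½) = 1777 atoms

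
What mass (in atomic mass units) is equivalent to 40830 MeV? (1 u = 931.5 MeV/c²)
m = E/c² = 43.83 u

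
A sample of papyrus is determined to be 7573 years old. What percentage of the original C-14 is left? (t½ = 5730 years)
N/N₀ = (1/2)^(t/t½) = 0.4001 = 40%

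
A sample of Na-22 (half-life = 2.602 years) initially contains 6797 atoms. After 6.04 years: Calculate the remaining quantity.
N = N₀(1/2)^(t/t½) = 1360 atoms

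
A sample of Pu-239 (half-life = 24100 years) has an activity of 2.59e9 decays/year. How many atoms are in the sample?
N = A/λ = 9.005e13 atoms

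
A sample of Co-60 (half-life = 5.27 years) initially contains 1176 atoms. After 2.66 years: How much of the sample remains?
N = N₀(1/2)^(t/t½) = 828.8 atoms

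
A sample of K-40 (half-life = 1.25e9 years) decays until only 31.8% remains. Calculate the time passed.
t = t½ × log₂(N₀/N) = 2.066e9 years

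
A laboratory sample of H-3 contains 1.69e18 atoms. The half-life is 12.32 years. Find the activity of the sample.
A = λN = 9.508e16 decays/year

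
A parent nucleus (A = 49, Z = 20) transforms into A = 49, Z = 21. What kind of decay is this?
ΔA = 0, ΔZ = +1 ⇒ beta-minus decay (β⁻)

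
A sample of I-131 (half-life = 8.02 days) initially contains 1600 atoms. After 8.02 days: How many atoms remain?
N = N₀(1/2)^(t/t½) = 800 atoms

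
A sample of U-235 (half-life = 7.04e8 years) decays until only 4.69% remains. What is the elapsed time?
t = t½ × log₂(N₀/N) = 3.108e9 years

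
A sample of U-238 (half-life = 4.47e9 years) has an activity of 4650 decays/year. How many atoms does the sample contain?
N = A/λ = 2.999e13 atoms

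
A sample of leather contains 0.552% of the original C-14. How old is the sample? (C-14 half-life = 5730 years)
Age = t½ × log₂(1/ratio) = 42980 years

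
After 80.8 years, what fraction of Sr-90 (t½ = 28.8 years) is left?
N/N₀ = (1/2)^(t/t½) = 0.143 = 14.3%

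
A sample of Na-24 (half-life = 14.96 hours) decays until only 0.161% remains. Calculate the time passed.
t = t½ × log₂(N₀/N) = 138.8 hours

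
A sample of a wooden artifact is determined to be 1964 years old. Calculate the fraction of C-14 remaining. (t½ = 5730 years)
N/N₀ = (1/2)^(t/t½) = 0.7885 = 78.9%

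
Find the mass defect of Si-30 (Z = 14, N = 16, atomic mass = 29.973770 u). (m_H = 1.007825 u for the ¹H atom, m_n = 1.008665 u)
Δm = Z·m_H + N·m_n − M = 0.2744 u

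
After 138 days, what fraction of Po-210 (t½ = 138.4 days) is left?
N/N₀ = (1/2)^(t/t½) = 0.501 = 50.1%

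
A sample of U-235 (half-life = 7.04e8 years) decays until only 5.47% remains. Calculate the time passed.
t = t½ × log₂(N₀/N) = 2.951e9 years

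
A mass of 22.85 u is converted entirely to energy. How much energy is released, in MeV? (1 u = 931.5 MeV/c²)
E = mc² = 21280 MeV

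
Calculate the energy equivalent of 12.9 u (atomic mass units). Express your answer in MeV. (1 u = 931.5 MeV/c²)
E = mc² = 12020 MeV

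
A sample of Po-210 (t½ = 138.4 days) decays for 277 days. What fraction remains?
N/N₀ = (1/2)^(t/t½) = 0.2497 = 25%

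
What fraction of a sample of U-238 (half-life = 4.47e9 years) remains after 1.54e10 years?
N/N₀ = (1/2)^(t/t½) = 0.09181 = 9.18%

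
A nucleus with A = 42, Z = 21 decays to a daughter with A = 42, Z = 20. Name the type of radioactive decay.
ΔA = 0, ΔZ = -1 ⇒ beta-plus decay (β⁺) or electron capture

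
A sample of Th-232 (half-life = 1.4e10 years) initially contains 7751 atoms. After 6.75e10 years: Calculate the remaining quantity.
N = N₀(1/2)^(t/t½) = 274.1 atoms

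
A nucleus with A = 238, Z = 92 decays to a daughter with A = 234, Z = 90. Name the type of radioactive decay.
ΔA = -4, ΔZ = -2 ⇒ alpha decay (α)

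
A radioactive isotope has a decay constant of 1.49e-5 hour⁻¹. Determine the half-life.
t½ = ln(2)/λ = 46520 hours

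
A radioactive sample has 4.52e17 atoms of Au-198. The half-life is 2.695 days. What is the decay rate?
A = λN = 1.163e17 decays/day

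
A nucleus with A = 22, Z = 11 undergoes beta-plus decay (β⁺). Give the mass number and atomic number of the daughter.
Daughter: A = 22, Z = 10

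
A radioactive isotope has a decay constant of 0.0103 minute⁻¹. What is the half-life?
t½ = ln(2)/λ = 67.3 minutes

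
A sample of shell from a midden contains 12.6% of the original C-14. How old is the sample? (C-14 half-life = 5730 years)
Age = t½ × log₂(1/ratio) = 17120 years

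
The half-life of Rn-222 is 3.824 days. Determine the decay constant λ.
λ = ln(2)/t½ = 0.1813 day⁻¹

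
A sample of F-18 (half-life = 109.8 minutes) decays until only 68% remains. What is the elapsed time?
t = t½ × log₂(N₀/N) = 61.09 minutes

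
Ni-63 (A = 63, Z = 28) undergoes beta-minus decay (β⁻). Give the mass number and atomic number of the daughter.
Daughter: A = 63, Z = 29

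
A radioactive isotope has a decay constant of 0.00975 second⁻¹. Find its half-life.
t½ = ln(2)/λ = 71.09 seconds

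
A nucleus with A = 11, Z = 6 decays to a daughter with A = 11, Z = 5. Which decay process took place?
ΔA = 0, ΔZ = -1 ⇒ beta-plus decay (β⁺) or electron capture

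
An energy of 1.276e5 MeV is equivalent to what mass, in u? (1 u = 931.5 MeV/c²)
m = E/c² = 137 u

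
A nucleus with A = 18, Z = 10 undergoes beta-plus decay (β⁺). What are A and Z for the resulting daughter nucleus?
Daughter: A = 18, Z = 9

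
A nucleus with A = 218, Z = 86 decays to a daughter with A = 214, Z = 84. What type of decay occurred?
ΔA = -4, ΔZ = -2 ⇒ alpha decay (α)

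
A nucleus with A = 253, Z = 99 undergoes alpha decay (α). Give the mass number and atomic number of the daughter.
Daughter: A = 249, Z = 97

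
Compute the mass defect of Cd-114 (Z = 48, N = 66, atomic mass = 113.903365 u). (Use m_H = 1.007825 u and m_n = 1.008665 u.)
Δm = Z·m_H + N·m_n − M = 1.044 u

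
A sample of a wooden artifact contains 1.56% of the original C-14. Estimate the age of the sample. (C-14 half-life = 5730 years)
Age = t½ × log₂(1/ratio) = 34390 years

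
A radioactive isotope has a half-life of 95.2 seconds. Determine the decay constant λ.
λ = ln(2)/t½ = 0.007281 second⁻¹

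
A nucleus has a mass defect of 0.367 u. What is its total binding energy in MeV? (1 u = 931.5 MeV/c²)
B.E. = Δm × 931.5 = 341.9 MeV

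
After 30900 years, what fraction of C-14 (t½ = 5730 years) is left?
N/N₀ = (1/2)^(t/t½) = 0.0238 = 2.38%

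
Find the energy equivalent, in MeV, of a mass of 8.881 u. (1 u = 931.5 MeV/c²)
E = mc² = 8273 MeV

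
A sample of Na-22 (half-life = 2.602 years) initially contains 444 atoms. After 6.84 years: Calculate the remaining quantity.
N = N₀(1/2)^(t/t½) = 71.79 atoms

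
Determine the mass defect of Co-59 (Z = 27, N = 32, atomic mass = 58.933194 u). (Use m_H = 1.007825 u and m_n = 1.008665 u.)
Δm = Z·m_H + N·m_n − M = 0.5554 u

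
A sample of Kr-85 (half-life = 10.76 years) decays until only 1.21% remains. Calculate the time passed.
t = t½ × log₂(N₀/N) = 68.53 years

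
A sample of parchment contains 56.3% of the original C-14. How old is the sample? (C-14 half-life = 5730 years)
Age = t½ × log₂(1/ratio) = 4749 years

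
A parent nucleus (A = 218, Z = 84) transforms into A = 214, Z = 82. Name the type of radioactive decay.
ΔA = -4, ΔZ = -2 ⇒ alpha decay (α)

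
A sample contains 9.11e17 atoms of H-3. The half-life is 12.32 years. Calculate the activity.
A = λN = 5.125e16 decays/year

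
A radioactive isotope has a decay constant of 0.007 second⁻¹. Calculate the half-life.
t½ = ln(2)/λ = 99.02 seconds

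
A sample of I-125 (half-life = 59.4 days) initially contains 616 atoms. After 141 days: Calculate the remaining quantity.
N = N₀(1/2)^(t/t½) = 118.9 atoms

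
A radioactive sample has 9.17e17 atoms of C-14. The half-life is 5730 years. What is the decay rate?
A = λN = 1.109e14 decays/year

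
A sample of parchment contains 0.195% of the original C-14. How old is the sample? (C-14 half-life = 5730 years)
Age = t½ × log₂(1/ratio) = 51580 years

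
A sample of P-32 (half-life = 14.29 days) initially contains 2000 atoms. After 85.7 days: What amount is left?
N = N₀(1/2)^(t/t½) = 31.31 atoms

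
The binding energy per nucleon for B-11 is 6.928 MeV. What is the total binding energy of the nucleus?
B.E. = 6.928 × 11 = 76.21 MeV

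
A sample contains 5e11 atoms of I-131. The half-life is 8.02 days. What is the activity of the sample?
A = λN = 4.321e10 decays/day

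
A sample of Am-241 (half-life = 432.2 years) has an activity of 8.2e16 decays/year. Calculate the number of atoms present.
N = A/λ = 5.113e19 atoms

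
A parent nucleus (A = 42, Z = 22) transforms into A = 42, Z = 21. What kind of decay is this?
ΔA = 0, ΔZ = -1 ⇒ beta-plus decay (β⁺) or electron capture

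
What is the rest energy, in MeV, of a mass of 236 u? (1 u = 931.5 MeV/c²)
E = mc² = 2.198e5 MeV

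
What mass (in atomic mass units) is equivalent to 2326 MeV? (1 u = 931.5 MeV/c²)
m = E/c² = 2.497 u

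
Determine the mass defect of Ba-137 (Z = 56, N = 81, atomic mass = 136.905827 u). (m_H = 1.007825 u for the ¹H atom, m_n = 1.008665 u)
Δm = Z·m_H + N·m_n − M = 1.234 u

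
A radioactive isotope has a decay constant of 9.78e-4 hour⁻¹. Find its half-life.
t½ = ln(2)/λ = 708.7 hours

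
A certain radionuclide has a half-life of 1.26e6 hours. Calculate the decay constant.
λ = ln(2)/t½ = 5.501e-7 hour⁻¹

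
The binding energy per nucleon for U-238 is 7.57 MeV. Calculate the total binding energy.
B.E. = 7.57 × 238 = 1802 MeV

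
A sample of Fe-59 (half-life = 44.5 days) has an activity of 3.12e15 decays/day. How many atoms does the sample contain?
N = A/λ = 2.003e17 atoms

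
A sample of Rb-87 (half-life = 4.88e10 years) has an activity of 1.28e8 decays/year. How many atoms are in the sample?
N = A/λ = 9.012e18 atoms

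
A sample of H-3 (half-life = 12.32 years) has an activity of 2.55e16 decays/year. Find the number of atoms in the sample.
N = A/λ = 4.532e17 atoms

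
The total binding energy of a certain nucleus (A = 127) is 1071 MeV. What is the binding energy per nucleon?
B.E./A = 1071/127 = 8.433 MeV/nucleon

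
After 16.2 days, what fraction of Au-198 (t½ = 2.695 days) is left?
N/N₀ = (1/2)^(t/t½) = 0.0155 = 1.55%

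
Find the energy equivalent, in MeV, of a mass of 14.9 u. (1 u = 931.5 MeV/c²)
E = mc² = 13880 MeV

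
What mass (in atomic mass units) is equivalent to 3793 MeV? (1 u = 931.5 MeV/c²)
m = E/c² = 4.072 u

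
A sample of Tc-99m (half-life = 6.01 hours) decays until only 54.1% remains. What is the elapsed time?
t = t½ × log₂(N₀/N) = 5.327 hours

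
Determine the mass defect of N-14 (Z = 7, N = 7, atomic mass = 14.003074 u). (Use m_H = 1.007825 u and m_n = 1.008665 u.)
Δm = Z·m_H + N·m_n − M = 0.1124 u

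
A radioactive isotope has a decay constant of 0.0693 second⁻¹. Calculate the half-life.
t½ = ln(2)/λ = 10 seconds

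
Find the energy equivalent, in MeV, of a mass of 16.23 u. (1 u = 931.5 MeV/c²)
E = mc² = 15120 MeV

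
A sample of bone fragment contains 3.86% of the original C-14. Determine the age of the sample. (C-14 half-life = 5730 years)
Age = t½ × log₂(1/ratio) = 26900 years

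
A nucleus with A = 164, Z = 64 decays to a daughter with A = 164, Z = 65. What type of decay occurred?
ΔA = 0, ΔZ = +1 ⇒ beta-minus decay (β⁻)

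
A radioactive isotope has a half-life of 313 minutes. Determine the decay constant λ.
λ = ln(2)/t½ = 0.002215 minute⁻¹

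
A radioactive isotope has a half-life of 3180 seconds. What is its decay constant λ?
λ = ln(2)/t½ = 2.18e-4 second⁻¹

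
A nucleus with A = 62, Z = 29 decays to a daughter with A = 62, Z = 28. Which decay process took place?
ΔA = 0, ΔZ = -1 ⇒ beta-plus decay (β⁺) or electron capture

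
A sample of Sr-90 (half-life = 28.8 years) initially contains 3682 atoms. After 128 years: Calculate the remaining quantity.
N = N₀(1/2)^(t/t½) = 169.1 atoms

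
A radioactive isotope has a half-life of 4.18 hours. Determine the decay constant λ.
λ = ln(2)/t½ = 0.1658 hour⁻¹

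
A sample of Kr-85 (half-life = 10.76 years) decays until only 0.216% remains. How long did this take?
t = t½ × log₂(N₀/N) = 95.28 years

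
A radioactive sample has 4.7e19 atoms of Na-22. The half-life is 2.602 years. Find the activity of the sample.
A = λN = 1.252e19 decays/year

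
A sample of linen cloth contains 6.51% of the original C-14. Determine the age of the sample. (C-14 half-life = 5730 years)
Age = t½ × log₂(1/ratio) = 22580 years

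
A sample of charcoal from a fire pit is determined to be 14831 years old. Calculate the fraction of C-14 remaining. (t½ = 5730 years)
N/N₀ = (1/2)^(t/t½) = 0.1663 = 16.6%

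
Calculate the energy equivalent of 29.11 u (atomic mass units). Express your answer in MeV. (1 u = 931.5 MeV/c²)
E = mc² = 27120 MeV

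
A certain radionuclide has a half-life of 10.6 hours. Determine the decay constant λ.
λ = ln(2)/t½ = 0.06539 hour⁻¹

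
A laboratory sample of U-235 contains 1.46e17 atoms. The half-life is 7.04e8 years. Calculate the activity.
A = λN = 1.437e8 decays/year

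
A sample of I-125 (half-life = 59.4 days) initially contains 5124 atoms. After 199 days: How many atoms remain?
N = N₀(1/2)^(t/t½) = 502.5 atoms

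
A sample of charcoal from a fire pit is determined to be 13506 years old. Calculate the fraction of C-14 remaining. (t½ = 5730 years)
N/N₀ = (1/2)^(t/t½) = 0.1952 = 19.5%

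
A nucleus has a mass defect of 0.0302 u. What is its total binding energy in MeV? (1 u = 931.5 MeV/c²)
B.E. = Δm × 931.5 = 28.13 MeV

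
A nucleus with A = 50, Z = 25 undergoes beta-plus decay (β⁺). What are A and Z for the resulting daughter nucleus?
Daughter: A = 50, Z = 24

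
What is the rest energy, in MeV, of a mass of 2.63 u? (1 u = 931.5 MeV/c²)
E = mc² = 2450 MeV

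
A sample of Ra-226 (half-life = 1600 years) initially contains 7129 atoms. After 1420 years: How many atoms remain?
N = N₀(1/2)^(t/t½) = 3854 atoms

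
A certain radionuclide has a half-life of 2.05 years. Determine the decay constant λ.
λ = ln(2)/t½ = 0.3381 year⁻¹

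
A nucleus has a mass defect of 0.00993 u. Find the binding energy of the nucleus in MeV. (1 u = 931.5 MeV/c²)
B.E. = Δm × 931.5 = 9.25 MeV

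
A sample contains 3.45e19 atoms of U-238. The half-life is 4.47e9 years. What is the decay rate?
A = λN = 5.35e9 decays/year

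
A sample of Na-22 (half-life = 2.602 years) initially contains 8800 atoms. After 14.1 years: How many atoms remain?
N = N₀(1/2)^(t/t½) = 205.7 atoms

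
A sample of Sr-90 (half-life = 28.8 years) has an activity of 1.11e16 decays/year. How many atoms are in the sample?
N = A/λ = 4.612e17 atoms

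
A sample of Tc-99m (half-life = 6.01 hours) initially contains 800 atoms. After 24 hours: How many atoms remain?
N = N₀(1/2)^(t/t½) = 50.23 atoms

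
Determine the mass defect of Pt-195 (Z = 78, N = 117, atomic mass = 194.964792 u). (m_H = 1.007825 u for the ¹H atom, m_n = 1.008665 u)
Δm = Z·m_H + N·m_n − M = 1.659 u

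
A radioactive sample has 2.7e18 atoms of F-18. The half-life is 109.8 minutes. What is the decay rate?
A = λN = 1.704e16 decays/minute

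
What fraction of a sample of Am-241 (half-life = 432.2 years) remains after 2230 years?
N/N₀ = (1/2)^(t/t½) = 0.02798 = 2.8%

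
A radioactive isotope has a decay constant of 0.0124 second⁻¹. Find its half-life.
t½ = ln(2)/λ = 55.9 seconds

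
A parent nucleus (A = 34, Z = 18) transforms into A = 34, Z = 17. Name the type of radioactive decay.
ΔA = 0, ΔZ = -1 ⇒ beta-plus decay (β⁺) or electron capture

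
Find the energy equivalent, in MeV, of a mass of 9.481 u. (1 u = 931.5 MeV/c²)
E = mc² = 8832 MeV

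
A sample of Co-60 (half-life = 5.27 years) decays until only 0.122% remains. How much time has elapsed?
t = t½ × log₂(N₀/N) = 51.01 years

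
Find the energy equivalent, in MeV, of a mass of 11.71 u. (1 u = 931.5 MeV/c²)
E = mc² = 10910 MeV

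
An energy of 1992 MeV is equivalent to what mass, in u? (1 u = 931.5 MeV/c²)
m = E/c² = 2.138 u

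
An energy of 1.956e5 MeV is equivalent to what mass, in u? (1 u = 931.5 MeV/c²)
m = E/c² = 210 u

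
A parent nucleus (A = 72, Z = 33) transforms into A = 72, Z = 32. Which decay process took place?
ΔA = 0, ΔZ = -1 ⇒ beta-plus decay (β⁺) or electron capture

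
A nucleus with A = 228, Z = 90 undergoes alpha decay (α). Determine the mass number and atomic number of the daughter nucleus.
Daughter: A = 224, Z = 88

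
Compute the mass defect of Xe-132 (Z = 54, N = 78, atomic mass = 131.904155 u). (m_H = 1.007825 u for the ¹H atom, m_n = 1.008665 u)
Δm = Z·m_H + N·m_n − M = 1.194 u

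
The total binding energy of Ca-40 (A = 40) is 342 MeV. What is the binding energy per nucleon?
B.E./A = 342/40 = 8.55 MeV/nucleon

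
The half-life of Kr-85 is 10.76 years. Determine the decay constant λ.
λ = ln(2)/t½ = 0.06442 year⁻¹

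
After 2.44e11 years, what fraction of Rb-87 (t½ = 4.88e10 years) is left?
N/N₀ = (1/2)^(t/t½) = 0.03125 = 3.12%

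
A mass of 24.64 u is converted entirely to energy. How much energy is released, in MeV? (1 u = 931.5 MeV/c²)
E = mc² = 22950 MeV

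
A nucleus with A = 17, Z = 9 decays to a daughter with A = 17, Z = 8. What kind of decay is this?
ΔA = 0, ΔZ = -1 ⇒ beta-plus decay (β⁺) or electron capture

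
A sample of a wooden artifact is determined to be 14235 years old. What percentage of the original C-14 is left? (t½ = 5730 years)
N/N₀ = (1/2)^(t/t½) = 0.1787 = 17.9%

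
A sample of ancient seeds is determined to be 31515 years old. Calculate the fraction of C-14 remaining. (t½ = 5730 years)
N/N₀ = (1/2)^(t/t½) = 0.0221 = 2.21%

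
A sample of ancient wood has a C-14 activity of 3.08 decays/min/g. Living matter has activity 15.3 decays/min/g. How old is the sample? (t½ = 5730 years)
Age = t½ × log₂(A₀/A) = 13250 years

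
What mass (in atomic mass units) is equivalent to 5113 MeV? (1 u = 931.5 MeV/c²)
m = E/c² = 5.489 u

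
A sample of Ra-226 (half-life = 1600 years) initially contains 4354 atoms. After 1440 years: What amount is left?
N = N₀(1/2)^(t/t½) = 2333 atoms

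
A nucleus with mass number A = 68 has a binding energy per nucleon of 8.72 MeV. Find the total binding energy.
B.E. = 8.72 × 68 = 593 MeV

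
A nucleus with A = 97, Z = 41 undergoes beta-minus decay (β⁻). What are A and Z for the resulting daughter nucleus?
Daughter: A = 97, Z = 42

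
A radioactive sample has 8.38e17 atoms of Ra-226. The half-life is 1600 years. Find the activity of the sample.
A = λN = 3.63e14 decays/year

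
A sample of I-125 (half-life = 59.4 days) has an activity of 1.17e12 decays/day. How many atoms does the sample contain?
N = A/λ = 1.003e14 atoms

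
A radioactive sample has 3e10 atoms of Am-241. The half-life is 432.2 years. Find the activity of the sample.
A = λN = 4.811e7 decays/year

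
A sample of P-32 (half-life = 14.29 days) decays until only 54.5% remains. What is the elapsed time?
t = t½ × log₂(N₀/N) = 12.51 days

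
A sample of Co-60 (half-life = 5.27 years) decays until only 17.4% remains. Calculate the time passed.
t = t½ × log₂(N₀/N) = 13.3 years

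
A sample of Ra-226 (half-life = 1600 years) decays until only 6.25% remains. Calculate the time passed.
t = t½ × log₂(N₀/N) = 6400 years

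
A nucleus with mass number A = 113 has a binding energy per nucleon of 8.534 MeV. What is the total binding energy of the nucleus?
B.E. = 8.534 × 113 = 964.3 MeV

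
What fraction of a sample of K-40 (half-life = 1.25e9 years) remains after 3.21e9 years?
N/N₀ = (1/2)^(t/t½) = 0.1686 = 16.9%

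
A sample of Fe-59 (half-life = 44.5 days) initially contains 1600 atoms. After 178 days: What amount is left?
N = N₀(1/2)^(t/t½) = 100 atoms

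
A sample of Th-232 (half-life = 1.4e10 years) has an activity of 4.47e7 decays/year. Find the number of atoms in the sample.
N = A/λ = 9.028e17 atoms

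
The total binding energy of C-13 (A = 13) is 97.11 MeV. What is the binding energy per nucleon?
B.E./A = 97.11/13 = 7.47 MeV/nucleon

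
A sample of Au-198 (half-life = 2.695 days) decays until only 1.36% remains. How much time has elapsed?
t = t½ × log₂(N₀/N) = 16.71 days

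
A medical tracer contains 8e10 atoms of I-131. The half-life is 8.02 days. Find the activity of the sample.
A = λN = 6.914e9 decays/day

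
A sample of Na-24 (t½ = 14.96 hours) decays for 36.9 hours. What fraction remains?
N/N₀ = (1/2)^(t/t½) = 0.1809 = 18.1%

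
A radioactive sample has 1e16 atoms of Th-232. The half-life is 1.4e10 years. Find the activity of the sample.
A = λN = 4.951e5 decays/year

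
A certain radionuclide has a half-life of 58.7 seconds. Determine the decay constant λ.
λ = ln(2)/t½ = 0.01181 second⁻¹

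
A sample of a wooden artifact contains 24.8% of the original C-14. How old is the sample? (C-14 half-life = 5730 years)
Age = t½ × log₂(1/ratio) = 11530 years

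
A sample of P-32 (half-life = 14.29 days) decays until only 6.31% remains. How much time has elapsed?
t = t½ × log₂(N₀/N) = 56.96 days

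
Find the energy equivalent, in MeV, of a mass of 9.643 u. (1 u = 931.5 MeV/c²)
E = mc² = 8982 MeV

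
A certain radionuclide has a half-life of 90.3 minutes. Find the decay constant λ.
λ = ln(2)/t½ = 0.007676 minute⁻¹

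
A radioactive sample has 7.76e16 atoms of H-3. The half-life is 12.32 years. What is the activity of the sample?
A = λN = 4.366e15 decays/year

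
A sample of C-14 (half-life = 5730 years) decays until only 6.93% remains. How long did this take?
t = t½ × log₂(N₀/N) = 22070 years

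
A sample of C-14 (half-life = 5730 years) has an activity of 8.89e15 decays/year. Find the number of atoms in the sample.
N = A/λ = 7.349e19 atoms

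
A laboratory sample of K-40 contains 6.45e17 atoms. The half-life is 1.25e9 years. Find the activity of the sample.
A = λN = 3.577e8 decays/year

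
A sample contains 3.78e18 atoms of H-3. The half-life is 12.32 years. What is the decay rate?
A = λN = 2.127e17 decays/year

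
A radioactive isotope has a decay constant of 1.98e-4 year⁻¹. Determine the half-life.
t½ = ln(2)/λ = 3501 years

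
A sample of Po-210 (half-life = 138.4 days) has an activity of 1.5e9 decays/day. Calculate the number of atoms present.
N = A/λ = 2.995e11 atoms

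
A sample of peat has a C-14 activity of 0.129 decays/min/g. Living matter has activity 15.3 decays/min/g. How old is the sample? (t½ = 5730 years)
Age = t½ × log₂(A₀/A) = 39480 years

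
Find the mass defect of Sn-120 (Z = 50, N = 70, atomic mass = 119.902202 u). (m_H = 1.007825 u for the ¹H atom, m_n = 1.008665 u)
Δm = Z·m_H + N·m_n − M = 1.096 u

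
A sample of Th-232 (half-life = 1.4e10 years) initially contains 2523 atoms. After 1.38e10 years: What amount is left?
N = N₀(1/2)^(t/t½) = 1274 atoms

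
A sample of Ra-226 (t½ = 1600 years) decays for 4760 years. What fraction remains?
N/N₀ = (1/2)^(t/t½) = 0.1272 = 12.7%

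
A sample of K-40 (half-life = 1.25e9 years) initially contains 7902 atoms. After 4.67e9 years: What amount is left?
N = N₀(1/2)^(t/t½) = 593 atoms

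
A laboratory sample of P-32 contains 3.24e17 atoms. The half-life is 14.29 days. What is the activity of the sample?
A = λN = 1.572e16 decays/day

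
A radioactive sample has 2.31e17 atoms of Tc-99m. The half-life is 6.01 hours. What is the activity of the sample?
A = λN = 2.664e16 decays/hour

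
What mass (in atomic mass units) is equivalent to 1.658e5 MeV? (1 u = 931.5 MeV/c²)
m = E/c² = 178 u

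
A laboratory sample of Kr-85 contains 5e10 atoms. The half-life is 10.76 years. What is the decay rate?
A = λN = 3.221e9 decays/year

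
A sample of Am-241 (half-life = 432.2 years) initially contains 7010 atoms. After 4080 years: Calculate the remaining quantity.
N = N₀(1/2)^(t/t½) = 10.09 atoms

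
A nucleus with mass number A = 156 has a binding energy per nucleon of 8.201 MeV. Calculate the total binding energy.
B.E. = 8.201 × 156 = 1279 MeV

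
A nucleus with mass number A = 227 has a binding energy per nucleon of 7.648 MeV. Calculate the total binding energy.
B.E. = 7.648 × 227 = 1736 MeV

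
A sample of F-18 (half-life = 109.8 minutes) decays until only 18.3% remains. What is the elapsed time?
t = t½ × log₂(N₀/N) = 269 minutes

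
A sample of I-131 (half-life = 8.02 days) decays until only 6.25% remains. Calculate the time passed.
t = t½ × log₂(N₀/N) = 32.08 days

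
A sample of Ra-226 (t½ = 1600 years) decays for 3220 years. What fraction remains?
N/N₀ = (1/2)^(t/t½) = 0.2478 = 24.8%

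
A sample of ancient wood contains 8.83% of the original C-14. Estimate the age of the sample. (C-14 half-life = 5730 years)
Age = t½ × log₂(1/ratio) = 20060 years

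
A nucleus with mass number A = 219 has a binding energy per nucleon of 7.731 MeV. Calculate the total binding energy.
B.E. = 7.731 × 219 = 1693 MeV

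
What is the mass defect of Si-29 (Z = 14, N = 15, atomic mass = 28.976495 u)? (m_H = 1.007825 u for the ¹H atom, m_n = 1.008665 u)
Δm = Z·m_H + N·m_n − M = 0.263 u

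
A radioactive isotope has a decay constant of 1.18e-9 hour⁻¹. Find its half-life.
t½ = ln(2)/λ = 5.874e8 hours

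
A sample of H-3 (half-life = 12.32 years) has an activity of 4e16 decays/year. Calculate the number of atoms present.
N = A/λ = 7.11e17 atoms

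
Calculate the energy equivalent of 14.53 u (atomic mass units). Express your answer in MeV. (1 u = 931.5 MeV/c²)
E = mc² = 13530 MeV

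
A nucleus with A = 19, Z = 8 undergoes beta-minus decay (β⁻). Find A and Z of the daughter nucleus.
Daughter: A = 19, Z = 9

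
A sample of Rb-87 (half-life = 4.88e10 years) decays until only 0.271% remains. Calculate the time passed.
t = t½ × log₂(N₀/N) = 4.161e11 years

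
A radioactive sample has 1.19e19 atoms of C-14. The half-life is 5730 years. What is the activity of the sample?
A = λN = 1.44e15 decays/year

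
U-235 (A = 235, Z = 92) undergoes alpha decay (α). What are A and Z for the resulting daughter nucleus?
Daughter: A = 231, Z = 90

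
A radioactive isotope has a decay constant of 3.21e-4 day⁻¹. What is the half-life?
t½ = ln(2)/λ = 2159 days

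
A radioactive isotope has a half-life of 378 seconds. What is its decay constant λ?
λ = ln(2)/t½ = 0.001834 second⁻¹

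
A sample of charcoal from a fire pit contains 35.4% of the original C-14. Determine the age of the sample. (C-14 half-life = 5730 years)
Age = t½ × log₂(1/ratio) = 8585 years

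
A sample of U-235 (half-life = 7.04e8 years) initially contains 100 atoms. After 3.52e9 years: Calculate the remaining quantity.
N = N₀(1/2)^(t/t½) = 3.125 atoms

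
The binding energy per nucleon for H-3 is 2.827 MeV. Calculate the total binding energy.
B.E. = 2.827 × 3 = 8.481 MeV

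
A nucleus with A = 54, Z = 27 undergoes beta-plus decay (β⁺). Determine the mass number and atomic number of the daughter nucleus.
Daughter: A = 54, Z = 26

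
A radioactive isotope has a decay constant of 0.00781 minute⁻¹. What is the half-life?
t½ = ln(2)/λ = 88.75 minutes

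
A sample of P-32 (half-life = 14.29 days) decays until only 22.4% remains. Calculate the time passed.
t = t½ × log₂(N₀/N) = 30.84 days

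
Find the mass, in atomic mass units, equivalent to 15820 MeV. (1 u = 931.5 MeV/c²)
m = E/c² = 16.98 u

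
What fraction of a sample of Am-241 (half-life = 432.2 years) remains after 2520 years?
N/N₀ = (1/2)^(t/t½) = 0.01757 = 1.76%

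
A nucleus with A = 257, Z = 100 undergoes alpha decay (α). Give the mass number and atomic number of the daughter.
Daughter: A = 253, Z = 98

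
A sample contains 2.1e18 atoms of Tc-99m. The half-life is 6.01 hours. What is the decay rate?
A = λN = 2.422e17 decays/hour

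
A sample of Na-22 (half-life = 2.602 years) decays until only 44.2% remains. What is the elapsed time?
t = t½ × log₂(N₀/N) = 3.065 years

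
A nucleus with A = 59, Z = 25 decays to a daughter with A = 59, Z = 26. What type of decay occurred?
ΔA = 0, ΔZ = +1 ⇒ beta-minus decay (β⁻)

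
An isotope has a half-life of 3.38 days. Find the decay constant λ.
λ = ln(2)/t½ = 0.2051 day⁻¹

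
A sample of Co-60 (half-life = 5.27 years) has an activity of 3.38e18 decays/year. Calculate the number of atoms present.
N = A/λ = 2.57e19 atoms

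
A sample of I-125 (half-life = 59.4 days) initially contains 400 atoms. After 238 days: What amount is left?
N = N₀(1/2)^(t/t½) = 24.88 atoms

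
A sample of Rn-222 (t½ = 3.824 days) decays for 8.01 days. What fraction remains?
N/N₀ = (1/2)^(t/t½) = 0.2341 = 23.4%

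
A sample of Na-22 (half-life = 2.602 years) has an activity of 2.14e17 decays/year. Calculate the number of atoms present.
N = A/λ = 8.033e17 atoms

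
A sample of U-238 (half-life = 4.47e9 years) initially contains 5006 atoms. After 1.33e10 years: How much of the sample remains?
N = N₀(1/2)^(t/t½) = 636.5 atoms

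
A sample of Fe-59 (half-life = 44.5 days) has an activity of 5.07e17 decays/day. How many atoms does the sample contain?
N = A/λ = 3.255e19 atoms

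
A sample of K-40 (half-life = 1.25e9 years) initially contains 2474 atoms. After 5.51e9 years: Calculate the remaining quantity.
N = N₀(1/2)^(t/t½) = 116.5 atoms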